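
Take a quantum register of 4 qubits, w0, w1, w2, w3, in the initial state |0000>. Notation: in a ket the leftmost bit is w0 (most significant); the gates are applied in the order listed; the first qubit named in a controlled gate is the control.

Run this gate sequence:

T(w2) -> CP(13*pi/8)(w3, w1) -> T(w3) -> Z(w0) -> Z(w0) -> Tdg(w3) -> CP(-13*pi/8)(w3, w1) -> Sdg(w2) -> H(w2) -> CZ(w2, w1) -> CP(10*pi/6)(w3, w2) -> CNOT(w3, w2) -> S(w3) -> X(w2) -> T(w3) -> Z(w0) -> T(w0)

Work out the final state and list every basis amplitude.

The final amplitudes are sqrt(2)/2 on |0000>, sqrt(2)/2 on |0010>, and 0 on every other basis state. Key observation: steps 2-7 multiply out to the identity, so the circuit reduces to the remaining gates.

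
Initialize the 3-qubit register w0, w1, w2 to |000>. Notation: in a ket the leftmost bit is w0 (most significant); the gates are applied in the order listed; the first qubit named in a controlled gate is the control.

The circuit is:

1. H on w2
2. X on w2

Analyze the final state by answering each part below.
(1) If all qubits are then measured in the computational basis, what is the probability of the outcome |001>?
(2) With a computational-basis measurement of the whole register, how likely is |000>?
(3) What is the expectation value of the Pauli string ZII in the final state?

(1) The probability of measuring |001> is 1/2.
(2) A full measurement returns |000> with probability 1/2.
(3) The observable ZII averages to 1.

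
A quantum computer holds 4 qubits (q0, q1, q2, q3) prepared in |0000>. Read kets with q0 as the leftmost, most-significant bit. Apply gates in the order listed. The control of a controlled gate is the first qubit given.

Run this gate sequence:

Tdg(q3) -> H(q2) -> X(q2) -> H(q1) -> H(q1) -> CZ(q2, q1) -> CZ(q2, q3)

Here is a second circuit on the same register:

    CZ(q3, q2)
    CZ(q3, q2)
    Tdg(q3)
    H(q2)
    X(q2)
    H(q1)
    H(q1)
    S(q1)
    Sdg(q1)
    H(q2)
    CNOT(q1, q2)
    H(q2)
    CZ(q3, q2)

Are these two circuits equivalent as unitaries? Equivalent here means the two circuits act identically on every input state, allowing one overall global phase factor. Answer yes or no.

Yes — the two circuits implement the same unitary up to a global phase.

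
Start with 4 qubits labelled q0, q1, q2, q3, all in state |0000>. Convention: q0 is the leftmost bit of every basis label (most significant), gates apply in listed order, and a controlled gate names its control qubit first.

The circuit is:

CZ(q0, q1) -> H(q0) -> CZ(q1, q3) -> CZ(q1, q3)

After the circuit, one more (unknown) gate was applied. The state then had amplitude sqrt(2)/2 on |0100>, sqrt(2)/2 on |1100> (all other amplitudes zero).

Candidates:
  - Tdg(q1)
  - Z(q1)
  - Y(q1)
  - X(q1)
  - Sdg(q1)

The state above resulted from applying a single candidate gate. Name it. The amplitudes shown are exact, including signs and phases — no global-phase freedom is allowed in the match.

It was X(q1) that produced the state shown.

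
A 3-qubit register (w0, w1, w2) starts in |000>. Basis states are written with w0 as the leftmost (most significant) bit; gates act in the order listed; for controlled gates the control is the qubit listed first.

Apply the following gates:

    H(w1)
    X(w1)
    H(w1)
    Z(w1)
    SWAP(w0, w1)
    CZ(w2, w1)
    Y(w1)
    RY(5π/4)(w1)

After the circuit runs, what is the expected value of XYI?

In the final state, XYI has expectation 0.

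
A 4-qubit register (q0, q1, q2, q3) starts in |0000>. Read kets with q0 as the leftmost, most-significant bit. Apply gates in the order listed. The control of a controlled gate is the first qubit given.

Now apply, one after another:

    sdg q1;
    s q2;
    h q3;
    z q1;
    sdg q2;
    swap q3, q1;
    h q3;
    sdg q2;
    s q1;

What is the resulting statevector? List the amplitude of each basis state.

The final amplitudes are 1/2 on |0000>, 1/2 on |0001>, I/2 on |0100>, I/2 on |0101>, and 0 on every other basis state.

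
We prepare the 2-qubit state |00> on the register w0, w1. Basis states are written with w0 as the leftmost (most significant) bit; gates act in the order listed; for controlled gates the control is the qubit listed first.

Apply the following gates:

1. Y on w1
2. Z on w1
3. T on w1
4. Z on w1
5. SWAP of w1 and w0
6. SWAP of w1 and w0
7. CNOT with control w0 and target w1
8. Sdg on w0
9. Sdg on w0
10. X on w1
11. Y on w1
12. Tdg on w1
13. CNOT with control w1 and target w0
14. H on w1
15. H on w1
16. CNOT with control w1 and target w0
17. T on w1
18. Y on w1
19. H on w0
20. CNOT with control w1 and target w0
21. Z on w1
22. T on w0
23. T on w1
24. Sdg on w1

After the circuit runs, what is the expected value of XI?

In the final state, XI has expectation sqrt(2)/2.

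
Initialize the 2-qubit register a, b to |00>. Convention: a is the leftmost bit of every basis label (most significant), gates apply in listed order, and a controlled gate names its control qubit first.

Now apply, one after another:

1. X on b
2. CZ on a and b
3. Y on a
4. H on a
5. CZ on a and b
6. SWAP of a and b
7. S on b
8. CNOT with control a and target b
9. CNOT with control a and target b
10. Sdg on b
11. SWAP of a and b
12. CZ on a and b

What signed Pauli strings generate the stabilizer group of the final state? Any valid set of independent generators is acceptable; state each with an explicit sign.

The stabilizer group can be generated by -XI, -IZ, among other valid generating sets. Key observation: gates 5-12 undo each other exactly, leaving only the rest of the circuit to track.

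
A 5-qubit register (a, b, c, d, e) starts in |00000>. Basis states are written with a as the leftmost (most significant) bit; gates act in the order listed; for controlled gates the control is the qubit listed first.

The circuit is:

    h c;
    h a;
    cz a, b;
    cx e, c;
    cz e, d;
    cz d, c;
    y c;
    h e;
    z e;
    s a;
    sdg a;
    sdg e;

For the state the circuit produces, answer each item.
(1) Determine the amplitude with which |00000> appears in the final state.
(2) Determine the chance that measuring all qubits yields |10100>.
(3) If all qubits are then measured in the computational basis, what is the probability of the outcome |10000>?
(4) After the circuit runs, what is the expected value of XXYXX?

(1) The final state's coefficient on |00000> equals -sqrt(2)*I/4. Key observation: gates 10-11 undo each other exactly, leaving only the rest of the circuit to track.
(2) The probability of measuring |10100> is 1/8.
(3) Outcome |10000> occurs with probability 1/8.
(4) The expectation value of XXYXX is 0.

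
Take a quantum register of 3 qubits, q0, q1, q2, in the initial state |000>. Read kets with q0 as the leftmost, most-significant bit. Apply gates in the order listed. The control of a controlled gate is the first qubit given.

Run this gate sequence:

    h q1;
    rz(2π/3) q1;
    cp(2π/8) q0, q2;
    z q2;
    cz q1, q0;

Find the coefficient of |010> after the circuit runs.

The amplitude on |010> is sqrt(2)*exp(I*pi/3)/2.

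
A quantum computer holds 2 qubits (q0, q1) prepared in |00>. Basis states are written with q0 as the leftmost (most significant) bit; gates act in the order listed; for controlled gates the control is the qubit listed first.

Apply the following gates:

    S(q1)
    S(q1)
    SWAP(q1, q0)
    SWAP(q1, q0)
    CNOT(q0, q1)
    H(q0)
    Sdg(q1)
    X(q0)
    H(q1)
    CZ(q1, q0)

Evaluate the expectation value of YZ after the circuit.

The expectation value of YZ is 0.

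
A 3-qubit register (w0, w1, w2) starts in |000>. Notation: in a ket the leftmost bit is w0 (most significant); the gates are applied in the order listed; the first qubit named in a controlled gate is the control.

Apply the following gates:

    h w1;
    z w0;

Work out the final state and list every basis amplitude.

After the circuit, the state carries amplitude sqrt(2)/2 on |000>, sqrt(2)/2 on |010>, and 0 on every other basis state.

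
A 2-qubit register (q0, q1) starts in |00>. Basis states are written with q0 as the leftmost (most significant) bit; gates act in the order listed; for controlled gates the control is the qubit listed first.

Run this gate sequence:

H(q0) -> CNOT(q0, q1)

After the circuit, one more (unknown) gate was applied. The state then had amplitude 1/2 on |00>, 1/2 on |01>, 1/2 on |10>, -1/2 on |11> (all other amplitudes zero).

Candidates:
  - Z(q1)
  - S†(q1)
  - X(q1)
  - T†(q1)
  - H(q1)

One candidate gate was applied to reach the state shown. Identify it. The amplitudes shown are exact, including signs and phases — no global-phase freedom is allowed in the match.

It was H(q1) that produced the state shown.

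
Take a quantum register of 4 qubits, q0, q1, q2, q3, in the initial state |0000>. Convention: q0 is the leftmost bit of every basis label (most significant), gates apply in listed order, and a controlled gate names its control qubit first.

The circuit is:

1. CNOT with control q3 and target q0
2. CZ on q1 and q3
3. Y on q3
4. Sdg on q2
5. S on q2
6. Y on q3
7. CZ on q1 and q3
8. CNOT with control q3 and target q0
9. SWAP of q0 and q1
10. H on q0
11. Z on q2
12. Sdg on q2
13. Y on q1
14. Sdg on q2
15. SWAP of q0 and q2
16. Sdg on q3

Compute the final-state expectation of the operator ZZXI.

The expectation value of ZZXI is -1. Key observation: the block from step 1 through step 8 cancels to the identity and can be dropped.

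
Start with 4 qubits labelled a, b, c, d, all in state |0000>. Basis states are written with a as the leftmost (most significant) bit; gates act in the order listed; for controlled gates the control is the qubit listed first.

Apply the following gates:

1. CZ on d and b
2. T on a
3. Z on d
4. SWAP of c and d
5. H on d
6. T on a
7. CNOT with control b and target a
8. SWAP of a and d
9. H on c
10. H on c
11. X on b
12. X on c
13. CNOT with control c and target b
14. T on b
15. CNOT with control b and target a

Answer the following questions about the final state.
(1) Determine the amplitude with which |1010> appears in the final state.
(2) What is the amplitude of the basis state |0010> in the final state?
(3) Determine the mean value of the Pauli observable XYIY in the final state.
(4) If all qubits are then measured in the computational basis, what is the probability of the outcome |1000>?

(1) The amplitude on |1010> is sqrt(2)/2. Key observation: gates 9-10 undo each other exactly, leaving only the rest of the circuit to track.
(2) The amplitude on |0010> is sqrt(2)/2.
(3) The observable XYIY averages to 0.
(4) The probability of measuring |1000> is 0.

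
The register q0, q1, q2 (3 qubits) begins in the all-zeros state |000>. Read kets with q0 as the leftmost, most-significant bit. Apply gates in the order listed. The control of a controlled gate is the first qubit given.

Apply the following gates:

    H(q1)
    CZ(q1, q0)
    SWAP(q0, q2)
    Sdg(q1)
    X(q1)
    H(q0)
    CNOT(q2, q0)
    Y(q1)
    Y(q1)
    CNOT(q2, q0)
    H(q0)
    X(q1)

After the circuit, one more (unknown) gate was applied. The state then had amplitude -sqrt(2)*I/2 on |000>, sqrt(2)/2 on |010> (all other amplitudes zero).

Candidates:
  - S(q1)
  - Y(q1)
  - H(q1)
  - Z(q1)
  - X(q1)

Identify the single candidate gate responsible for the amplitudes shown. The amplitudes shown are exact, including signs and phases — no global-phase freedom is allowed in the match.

The applied gate was X(q1). Key observation: the block from step 5 through step 12 cancels to the identity and can be dropped.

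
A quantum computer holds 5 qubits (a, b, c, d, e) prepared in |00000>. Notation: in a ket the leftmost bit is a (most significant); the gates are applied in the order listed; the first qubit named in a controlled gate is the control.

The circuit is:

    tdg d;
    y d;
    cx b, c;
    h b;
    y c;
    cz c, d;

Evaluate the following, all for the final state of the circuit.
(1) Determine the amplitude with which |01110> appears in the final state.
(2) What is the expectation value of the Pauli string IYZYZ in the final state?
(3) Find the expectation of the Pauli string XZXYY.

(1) |01110> carries amplitude sqrt(2)/2 in the final state.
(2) The observable IYZYZ averages to 0.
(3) The expectation value of XZXYY is 0.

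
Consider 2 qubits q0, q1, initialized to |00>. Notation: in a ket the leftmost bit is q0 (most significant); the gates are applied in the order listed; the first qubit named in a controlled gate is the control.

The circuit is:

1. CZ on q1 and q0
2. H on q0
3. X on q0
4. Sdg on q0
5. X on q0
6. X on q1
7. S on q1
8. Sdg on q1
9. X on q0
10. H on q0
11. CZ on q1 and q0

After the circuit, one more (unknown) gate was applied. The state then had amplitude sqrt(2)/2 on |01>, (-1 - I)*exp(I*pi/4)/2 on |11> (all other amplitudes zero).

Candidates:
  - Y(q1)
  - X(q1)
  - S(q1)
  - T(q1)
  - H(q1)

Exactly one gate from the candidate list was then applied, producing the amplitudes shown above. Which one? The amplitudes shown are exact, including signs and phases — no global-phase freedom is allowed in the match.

The unique candidate consistent with the amplitudes is T(q1).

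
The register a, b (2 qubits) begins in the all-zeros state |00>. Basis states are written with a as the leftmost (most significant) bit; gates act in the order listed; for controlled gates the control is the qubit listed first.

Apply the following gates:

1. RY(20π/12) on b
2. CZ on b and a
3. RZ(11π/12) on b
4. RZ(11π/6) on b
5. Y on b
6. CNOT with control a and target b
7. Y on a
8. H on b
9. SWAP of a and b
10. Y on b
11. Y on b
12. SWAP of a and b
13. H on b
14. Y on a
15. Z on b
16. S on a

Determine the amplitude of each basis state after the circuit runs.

The resulting statevector has amplitude exp(7*I*pi/8)/2 on |00>, -sqrt(3)*exp(I*pi/8)/2 on |01>, 0 on |10>, 0 on |11>.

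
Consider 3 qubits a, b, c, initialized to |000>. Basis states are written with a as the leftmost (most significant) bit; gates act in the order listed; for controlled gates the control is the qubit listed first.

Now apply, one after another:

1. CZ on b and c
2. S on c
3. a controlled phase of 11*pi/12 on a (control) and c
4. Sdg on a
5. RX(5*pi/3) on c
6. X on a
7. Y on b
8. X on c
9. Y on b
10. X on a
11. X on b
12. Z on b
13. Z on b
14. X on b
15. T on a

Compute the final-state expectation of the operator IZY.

The expectation value of IZY is -sqrt(3)/2. Key observation: gates 11-14 undo each other exactly, leaving only the rest of the circuit to track.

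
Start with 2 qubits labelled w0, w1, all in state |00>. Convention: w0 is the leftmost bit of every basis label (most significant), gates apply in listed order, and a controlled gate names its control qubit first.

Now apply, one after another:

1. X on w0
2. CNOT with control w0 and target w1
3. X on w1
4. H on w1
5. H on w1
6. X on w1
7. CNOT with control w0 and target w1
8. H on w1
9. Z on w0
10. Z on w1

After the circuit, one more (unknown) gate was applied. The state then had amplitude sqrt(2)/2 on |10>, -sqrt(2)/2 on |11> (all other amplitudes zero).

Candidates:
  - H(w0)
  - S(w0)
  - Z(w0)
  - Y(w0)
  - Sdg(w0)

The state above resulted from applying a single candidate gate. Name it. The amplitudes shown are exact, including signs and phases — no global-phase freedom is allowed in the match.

The unique candidate consistent with the amplitudes is Z(w0). Key observation: the block from step 2 through step 7 cancels to the identity and can be dropped.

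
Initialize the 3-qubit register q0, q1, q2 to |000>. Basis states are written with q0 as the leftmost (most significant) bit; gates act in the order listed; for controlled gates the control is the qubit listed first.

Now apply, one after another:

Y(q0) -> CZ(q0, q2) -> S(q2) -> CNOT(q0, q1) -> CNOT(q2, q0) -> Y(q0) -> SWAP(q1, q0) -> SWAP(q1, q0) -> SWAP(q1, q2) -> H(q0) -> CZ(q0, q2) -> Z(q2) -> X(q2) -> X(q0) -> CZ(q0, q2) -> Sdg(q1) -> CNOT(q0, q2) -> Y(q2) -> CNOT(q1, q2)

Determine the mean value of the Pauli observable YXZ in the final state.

In the final state, YXZ has expectation 0. Key observation: the block from step 7 through step 8 cancels to the identity and can be dropped.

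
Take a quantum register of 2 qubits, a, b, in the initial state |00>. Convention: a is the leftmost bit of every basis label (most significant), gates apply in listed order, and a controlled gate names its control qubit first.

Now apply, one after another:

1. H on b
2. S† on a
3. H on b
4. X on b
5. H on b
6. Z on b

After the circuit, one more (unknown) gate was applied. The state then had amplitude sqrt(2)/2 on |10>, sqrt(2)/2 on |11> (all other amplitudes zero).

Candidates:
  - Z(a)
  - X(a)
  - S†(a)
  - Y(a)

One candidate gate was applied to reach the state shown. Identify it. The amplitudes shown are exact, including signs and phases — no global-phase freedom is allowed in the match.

The unique candidate consistent with the amplitudes is X(a).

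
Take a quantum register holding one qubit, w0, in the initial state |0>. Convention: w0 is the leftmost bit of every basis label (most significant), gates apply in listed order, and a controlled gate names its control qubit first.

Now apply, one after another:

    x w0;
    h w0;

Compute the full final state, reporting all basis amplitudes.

After the circuit, the state carries amplitude sqrt(2)/2 on |0>, -sqrt(2)/2 on |1>.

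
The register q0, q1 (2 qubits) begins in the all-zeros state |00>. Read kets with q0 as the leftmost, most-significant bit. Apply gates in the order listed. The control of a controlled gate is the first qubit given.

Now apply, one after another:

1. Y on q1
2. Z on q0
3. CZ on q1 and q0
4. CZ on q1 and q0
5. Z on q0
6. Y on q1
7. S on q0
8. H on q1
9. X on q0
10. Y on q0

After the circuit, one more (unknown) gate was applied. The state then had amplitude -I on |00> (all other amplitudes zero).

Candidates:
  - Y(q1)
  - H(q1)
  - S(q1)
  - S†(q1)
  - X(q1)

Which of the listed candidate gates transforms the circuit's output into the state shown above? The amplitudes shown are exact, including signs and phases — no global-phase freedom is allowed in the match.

It was H(q1) that produced the state shown. Key observation: gates 1-6 undo each other exactly, leaving only the rest of the circuit to track.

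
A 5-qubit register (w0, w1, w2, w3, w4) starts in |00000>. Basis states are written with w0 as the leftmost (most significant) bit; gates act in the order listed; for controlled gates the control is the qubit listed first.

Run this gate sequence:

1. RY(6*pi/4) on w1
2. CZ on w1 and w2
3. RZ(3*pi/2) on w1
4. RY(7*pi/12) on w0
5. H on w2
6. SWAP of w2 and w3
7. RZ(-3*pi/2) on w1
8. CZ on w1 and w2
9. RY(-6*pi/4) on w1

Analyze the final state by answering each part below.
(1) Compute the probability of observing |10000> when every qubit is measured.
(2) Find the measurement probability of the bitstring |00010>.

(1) Outcome |10000> occurs with probability -sqrt(2)/16 + sqrt(6)/16 + 1/4.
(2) The probability of measuring |00010> is -sqrt(6)/16 + sqrt(2)/16 + 1/4.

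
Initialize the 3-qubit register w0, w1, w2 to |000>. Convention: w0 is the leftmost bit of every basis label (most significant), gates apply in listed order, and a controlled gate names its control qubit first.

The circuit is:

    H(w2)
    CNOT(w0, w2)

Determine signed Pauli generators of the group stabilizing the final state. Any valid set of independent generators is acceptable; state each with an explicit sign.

The final state is stabilized by the group generated by +IIX, +ZII, +IZI; other independent generating sets are equally valid.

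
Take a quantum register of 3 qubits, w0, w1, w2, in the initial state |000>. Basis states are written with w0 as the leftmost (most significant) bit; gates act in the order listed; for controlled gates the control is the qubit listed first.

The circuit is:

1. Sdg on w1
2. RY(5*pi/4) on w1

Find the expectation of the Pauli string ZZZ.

The expectation value of ZZZ is -sqrt(2)/2.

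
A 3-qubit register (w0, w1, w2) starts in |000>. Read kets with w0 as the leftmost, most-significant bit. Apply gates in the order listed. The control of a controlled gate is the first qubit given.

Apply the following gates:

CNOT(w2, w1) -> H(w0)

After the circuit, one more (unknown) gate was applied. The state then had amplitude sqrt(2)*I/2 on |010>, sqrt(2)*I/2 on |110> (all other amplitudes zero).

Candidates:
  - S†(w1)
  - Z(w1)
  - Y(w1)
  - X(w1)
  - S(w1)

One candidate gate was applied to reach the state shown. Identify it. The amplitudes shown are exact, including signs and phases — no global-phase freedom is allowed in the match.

It was Y(w1) that produced the state shown.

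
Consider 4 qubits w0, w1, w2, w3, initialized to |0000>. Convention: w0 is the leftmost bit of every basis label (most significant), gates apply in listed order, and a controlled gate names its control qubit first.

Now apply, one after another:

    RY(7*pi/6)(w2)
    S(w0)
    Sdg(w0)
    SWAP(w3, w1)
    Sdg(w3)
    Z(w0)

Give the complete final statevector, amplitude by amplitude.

The final amplitudes are -sqrt(6)/4 + sqrt(2)/4 on |0000>, sqrt(2)/4 + sqrt(6)/4 on |0010>, and 0 on every other basis state. Key observation: the block from step 2 through step 3 cancels to the identity and can be dropped.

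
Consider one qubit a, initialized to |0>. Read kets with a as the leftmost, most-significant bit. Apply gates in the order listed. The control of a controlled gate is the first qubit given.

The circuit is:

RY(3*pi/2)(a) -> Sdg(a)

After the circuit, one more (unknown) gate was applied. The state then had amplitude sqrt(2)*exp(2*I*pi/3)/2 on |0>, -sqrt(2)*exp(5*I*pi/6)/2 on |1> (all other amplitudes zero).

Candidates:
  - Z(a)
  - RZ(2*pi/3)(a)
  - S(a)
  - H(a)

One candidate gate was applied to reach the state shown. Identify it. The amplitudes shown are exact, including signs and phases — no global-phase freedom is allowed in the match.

It was RZ(2*pi/3)(a) that produced the state shown.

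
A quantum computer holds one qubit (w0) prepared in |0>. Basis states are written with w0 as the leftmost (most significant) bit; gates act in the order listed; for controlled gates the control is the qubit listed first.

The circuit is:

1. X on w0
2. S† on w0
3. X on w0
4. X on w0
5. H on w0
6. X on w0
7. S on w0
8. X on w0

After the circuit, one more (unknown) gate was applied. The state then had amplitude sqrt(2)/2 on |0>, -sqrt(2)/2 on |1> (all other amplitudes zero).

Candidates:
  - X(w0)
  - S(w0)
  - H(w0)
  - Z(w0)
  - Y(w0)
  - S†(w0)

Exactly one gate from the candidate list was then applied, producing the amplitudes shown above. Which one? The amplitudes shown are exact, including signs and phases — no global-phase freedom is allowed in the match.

The applied gate was S(w0).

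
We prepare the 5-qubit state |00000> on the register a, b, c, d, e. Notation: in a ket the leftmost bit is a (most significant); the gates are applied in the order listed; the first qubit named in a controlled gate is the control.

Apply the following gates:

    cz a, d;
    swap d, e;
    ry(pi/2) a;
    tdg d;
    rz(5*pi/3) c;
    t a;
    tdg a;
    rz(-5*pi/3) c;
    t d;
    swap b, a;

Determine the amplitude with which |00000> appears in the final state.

|00000> carries amplitude sqrt(2)/2 in the final state. Key observation: the block from step 4 through step 9 cancels to the identity and can be dropped.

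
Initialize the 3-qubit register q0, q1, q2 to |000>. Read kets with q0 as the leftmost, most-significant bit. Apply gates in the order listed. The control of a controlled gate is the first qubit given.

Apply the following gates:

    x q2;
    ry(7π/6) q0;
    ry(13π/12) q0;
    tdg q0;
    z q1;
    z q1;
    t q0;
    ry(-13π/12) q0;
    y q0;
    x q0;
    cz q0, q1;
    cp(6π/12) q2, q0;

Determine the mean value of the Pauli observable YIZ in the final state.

In the final state, YIZ has expectation -1/2. Key observation: the block from step 3 through step 8 cancels to the identity and can be dropped.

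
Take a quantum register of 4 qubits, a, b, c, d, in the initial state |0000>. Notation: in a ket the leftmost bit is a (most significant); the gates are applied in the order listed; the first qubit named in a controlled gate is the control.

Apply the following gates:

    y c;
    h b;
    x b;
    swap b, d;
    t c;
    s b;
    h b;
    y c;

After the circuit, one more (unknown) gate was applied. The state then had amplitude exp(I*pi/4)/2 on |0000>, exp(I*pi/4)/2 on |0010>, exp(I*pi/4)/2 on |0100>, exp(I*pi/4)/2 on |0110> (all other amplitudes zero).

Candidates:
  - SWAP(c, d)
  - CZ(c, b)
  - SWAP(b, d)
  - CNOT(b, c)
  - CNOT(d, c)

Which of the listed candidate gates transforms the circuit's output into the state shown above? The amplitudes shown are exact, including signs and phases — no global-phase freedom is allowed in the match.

The unique candidate consistent with the amplitudes is SWAP(c, d).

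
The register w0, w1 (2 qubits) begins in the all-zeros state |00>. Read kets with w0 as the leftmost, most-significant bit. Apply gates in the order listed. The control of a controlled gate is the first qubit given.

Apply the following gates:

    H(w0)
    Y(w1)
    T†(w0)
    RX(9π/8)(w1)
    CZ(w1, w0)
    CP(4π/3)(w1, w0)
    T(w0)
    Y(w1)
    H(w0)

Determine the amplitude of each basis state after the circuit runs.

The final amplitudes are -(1 + exp(I*pi/3))*sin(pi/16)/2 on |00>, I*cos(pi/16) on |01>, (-1 + exp(I*pi/3))*sin(pi/16)/2 on |10>, 0 on |11>.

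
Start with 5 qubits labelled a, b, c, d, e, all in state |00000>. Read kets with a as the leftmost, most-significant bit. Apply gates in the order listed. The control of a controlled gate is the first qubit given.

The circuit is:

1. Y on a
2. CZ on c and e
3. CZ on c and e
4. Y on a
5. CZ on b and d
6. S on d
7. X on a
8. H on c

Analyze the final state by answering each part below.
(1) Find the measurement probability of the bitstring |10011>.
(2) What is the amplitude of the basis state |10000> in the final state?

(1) The probability of measuring |10011> is 0. Key observation: gates 1-4 undo each other exactly, leaving only the rest of the circuit to track.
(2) |10000> carries amplitude sqrt(2)/2 in the final state.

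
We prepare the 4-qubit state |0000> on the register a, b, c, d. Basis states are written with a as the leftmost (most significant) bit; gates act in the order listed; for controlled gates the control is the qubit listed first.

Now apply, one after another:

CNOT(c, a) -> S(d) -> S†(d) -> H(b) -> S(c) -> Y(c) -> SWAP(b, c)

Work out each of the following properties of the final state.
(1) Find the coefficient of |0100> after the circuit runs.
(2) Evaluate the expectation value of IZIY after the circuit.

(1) The final state's coefficient on |0100> equals sqrt(2)*I/2.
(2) The expectation value of IZIY is 0.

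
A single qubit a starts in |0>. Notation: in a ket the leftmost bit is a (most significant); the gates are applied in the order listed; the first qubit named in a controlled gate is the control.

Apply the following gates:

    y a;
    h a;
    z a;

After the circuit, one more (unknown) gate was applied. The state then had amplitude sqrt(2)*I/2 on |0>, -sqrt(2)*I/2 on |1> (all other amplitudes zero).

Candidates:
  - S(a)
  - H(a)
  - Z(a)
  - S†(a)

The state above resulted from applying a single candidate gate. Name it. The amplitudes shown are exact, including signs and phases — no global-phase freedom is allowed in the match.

The unique candidate consistent with the amplitudes is Z(a).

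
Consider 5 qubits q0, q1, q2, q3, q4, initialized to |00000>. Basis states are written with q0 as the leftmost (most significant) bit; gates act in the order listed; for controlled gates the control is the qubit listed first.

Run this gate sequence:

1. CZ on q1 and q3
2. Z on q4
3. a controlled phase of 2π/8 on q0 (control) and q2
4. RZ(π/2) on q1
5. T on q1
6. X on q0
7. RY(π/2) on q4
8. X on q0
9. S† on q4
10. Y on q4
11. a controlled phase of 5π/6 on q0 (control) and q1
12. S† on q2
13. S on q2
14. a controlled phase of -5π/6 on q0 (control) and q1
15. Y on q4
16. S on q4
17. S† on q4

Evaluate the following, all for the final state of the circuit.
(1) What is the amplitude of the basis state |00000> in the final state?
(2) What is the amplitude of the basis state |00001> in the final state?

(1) The amplitude on |00000> is -sqrt(2)*exp(3*I*pi/4)/2. Key observation: steps 9-16 multiply out to the identity, so the circuit reduces to the remaining gates.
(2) The amplitude on |00001> is -sqrt(2)*exp(I*pi/4)/2.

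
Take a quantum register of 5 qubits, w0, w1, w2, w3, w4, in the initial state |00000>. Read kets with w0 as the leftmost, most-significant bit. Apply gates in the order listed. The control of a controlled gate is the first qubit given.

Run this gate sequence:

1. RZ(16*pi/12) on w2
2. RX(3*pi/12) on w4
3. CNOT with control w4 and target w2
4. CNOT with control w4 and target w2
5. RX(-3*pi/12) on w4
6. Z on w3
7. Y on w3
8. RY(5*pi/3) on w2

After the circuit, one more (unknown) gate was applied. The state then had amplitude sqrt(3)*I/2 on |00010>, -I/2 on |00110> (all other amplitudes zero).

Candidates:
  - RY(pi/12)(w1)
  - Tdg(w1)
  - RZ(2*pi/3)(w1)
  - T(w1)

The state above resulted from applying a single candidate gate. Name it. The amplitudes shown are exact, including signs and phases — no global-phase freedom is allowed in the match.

The applied gate was RZ(2*pi/3)(w1). Key observation: gates 2-5 undo each other exactly, leaving only the rest of the circuit to track.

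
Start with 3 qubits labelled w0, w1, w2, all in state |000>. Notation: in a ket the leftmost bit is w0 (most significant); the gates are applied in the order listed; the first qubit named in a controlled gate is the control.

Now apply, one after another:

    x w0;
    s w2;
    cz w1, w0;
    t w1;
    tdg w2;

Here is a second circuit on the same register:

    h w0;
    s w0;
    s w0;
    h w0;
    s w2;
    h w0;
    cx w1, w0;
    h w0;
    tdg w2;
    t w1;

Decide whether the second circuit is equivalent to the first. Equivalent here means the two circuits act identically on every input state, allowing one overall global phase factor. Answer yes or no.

Yes — the two circuits implement the same unitary up to a global phase.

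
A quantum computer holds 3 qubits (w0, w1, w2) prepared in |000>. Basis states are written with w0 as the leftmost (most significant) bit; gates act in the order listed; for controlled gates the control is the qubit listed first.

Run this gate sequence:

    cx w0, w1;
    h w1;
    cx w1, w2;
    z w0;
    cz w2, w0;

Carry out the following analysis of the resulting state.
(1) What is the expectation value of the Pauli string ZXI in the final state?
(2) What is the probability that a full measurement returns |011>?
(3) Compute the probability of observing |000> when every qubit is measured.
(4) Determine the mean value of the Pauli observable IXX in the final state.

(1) The expectation value of ZXI is 0.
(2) A full measurement returns |011> with probability 1/2.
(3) A full measurement returns |000> with probability 1/2.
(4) The observable IXX averages to 1.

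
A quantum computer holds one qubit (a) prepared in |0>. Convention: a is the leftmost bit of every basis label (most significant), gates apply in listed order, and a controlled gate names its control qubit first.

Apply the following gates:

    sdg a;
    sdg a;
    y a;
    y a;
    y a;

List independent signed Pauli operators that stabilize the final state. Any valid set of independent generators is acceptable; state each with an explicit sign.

One valid set of independent stabilizer generators is -Z (any independent generating set of the same group is equally correct).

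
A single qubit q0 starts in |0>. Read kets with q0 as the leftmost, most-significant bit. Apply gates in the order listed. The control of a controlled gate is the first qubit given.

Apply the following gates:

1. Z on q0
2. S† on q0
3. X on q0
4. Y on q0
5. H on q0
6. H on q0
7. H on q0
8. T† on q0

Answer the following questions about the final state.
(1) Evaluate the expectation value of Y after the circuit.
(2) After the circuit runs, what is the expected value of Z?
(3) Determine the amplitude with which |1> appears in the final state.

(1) The observable Y averages to -sqrt(2)/2.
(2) The observable Z averages to 0.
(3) The final state's coefficient on |1> equals -sqrt(2)*exp(I*pi/4)/2.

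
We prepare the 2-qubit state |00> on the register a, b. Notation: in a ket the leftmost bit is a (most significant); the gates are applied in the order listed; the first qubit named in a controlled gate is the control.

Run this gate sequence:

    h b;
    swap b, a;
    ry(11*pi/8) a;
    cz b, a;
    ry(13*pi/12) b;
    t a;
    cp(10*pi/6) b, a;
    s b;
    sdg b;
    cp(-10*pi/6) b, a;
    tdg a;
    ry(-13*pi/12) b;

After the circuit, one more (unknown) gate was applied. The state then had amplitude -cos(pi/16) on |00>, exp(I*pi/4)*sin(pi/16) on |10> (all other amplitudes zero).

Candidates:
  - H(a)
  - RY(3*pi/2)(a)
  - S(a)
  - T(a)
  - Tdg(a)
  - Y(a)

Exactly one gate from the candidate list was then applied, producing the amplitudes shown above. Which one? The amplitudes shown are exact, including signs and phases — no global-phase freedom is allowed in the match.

The applied gate was T(a).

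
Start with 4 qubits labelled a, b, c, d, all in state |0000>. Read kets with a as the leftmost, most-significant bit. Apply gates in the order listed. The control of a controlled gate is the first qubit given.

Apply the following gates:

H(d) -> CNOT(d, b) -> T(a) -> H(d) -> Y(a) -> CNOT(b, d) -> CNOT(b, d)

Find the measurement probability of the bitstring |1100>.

Outcome |1100> occurs with probability 1/4. Key observation: gates 6-7 undo each other exactly, leaving only the rest of the circuit to track.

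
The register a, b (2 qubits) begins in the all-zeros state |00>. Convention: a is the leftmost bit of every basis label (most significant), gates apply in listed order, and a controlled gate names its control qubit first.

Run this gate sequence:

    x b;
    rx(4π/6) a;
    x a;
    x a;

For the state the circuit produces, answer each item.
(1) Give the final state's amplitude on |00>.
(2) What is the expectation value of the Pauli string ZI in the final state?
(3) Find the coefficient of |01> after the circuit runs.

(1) The amplitude on |00> is 0. Key observation: the block from step 3 through step 4 cancels to the identity and can be dropped.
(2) The observable ZI averages to -1/2.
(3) The amplitude on |01> is 1/2.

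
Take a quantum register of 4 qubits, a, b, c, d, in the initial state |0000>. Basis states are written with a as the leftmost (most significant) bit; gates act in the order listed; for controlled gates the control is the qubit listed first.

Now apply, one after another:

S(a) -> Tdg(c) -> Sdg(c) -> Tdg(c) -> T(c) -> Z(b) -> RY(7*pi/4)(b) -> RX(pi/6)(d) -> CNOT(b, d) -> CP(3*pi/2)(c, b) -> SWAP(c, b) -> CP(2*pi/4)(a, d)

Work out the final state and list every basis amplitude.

After the circuit, the state carries amplitude sqrt(sqrt(2) + 2)*(-sqrt(6) - sqrt(2))/8 on |0000>, -sqrt(2)*I*sqrt(sqrt(2) + 2)/8 + sqrt(6)*I*sqrt(sqrt(2) + 2)/8 on |0001>, -sqrt(6)*I*sqrt(2 - sqrt(2))/8 + sqrt(2)*I*sqrt(2 - sqrt(2))/8 on |0010>, sqrt(2 - sqrt(2))*(sqrt(2) + sqrt(6))/8 on |0011>, and 0 on every other basis state.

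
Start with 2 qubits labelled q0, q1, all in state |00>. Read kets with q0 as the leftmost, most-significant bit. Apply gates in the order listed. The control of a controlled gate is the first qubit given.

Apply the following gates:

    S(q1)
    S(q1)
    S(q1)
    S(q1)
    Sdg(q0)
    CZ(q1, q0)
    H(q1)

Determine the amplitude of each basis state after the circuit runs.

The resulting statevector has amplitude sqrt(2)/2 on |00>, sqrt(2)/2 on |01>, 0 on |10>, 0 on |11>.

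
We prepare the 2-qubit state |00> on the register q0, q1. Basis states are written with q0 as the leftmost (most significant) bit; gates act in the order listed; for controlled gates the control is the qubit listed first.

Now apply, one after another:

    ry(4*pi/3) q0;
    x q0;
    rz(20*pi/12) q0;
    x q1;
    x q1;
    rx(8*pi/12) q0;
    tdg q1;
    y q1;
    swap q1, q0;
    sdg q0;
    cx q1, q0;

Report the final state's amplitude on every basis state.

The final amplitudes are 0 on |00>, -exp(5*I*pi/6)/4 + 3*exp(2*I*pi/3)/4 on |01>, sqrt(3)*(-exp(I*pi/3) - exp(I*pi/6))/4 on |10>, 0 on |11>. Key observation: steps 4-5 multiply out to the identity, so the circuit reduces to the remaining gates.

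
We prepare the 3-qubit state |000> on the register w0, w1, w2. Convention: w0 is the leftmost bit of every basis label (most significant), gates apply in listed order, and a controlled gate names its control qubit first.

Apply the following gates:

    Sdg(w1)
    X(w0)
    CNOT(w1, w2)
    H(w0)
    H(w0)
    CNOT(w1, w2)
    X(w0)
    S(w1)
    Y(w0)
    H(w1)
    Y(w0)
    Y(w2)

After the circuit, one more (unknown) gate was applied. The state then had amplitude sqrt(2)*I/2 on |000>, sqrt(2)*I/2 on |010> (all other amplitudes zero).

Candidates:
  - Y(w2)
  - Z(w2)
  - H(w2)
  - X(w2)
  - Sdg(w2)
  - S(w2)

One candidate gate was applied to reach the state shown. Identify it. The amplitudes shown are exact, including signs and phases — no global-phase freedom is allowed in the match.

The applied gate was X(w2). Key observation: the block from step 1 through step 8 cancels to the identity and can be dropped.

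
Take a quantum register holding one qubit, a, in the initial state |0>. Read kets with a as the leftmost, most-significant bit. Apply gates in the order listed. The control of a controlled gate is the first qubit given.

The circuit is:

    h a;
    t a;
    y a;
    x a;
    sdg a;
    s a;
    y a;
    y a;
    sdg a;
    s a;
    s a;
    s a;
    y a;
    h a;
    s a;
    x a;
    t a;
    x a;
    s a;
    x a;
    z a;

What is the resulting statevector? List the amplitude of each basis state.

After the circuit, the state carries amplitude -1/2 - exp(I*pi/4)/2 on |0>, -I/2 + exp(I*pi/4)/2 on |1>. Key observation: steps 5-10 multiply out to the identity, so the circuit reduces to the remaining gates.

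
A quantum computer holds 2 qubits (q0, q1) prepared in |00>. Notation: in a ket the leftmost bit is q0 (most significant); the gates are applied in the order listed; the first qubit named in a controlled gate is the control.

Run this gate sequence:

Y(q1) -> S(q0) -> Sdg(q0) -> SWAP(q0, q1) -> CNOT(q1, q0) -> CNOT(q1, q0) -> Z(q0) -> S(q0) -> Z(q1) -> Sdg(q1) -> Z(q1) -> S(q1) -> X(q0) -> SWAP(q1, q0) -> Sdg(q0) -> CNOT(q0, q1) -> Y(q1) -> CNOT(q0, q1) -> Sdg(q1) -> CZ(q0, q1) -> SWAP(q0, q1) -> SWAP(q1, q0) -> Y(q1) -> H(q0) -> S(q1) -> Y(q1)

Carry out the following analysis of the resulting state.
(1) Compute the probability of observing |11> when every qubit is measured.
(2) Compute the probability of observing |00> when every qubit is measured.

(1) The probability of measuring |11> is 1/2.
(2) A full measurement returns |00> with probability 0.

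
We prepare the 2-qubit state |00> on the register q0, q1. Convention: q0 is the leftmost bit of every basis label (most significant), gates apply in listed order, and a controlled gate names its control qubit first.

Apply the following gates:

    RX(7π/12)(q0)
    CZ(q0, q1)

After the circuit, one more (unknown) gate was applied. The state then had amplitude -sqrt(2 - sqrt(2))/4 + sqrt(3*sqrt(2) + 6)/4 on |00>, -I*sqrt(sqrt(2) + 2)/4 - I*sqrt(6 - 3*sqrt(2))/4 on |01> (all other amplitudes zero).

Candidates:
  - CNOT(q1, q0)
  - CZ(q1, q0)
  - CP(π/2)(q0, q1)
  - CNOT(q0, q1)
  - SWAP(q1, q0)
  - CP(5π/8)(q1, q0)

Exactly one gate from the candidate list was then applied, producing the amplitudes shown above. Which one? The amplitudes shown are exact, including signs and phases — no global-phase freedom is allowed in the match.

It was SWAP(q1, q0) that produced the state shown.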